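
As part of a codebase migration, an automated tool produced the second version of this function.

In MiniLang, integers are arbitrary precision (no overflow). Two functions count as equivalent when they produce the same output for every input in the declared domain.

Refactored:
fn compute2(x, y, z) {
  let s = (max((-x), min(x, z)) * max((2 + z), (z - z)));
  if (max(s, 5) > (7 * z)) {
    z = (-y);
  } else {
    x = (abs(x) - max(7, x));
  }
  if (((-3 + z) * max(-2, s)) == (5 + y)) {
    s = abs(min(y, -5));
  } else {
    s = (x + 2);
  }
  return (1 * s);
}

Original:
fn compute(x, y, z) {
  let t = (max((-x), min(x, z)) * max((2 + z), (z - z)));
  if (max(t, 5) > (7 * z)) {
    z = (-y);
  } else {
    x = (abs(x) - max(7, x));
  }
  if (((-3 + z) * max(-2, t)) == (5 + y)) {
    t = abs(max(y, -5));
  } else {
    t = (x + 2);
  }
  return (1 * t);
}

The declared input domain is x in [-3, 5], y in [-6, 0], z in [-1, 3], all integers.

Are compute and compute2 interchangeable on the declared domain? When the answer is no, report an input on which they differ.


Try x=-1, y=-4, z=-1.
compute: t=1, then (max(t, 5) > (7 * z)) is true, then z=4, then (((-3 + z) * max(-2, t)) == (5 + y)) is true, then t=4, then returns 4
compute2: s=1, then (max(s, 5) > (7 * z)) is true, then z=4, then (((-3 + z) * max(-2, s)) == (5 + y)) is true, then s=5, then returns 5
4 vs 5 — the two versions disagree here.
verdict: not equivalent; witness: x=-1, y=-4, z=-1


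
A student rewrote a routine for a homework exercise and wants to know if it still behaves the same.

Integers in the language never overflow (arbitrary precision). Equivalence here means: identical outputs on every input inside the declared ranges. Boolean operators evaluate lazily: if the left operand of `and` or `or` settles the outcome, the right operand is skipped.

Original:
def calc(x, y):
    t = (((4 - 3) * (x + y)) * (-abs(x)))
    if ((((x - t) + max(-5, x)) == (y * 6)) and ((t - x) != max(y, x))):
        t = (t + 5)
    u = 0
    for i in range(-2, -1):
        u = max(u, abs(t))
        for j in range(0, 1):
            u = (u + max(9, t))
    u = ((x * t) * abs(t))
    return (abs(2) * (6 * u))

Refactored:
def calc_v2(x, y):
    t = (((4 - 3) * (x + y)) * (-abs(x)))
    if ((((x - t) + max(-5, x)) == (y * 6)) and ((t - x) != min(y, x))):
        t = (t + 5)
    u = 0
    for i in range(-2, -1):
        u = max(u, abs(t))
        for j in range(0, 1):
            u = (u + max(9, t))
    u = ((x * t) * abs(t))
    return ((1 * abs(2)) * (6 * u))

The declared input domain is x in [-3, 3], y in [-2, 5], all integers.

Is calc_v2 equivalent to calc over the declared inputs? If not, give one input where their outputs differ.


The edit looks behavioral (`max(y, x)` became `min(y, x)`), but over these ranges it never changes the outcome; all 56 inputs agree.
verdict: equivalent


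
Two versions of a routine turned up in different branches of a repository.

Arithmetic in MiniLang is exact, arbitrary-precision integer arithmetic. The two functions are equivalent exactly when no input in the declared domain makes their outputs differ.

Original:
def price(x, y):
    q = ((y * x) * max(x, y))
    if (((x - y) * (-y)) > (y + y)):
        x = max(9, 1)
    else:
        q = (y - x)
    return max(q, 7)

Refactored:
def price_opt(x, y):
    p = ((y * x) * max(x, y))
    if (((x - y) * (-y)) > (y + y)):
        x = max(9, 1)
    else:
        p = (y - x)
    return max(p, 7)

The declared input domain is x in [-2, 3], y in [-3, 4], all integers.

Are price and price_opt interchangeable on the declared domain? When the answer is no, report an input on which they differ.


This is a faithful refactor — local variable names differ, but the computed results match everywhere.
Spot check at x=1, y=0 — price: q becomes 0; next (((x - y) * (-y)) > (y + y)) evaluates to false; next q becomes -1; next final value 7. price_opt: p becomes 0; next (((x - y) * (-y)) > (y + y)) evaluates to false; next p becomes -1; next final value 7. Both give 7.
Sweeping the whole domain (48 inputs) finds no disagreement.
verdict: equivalent


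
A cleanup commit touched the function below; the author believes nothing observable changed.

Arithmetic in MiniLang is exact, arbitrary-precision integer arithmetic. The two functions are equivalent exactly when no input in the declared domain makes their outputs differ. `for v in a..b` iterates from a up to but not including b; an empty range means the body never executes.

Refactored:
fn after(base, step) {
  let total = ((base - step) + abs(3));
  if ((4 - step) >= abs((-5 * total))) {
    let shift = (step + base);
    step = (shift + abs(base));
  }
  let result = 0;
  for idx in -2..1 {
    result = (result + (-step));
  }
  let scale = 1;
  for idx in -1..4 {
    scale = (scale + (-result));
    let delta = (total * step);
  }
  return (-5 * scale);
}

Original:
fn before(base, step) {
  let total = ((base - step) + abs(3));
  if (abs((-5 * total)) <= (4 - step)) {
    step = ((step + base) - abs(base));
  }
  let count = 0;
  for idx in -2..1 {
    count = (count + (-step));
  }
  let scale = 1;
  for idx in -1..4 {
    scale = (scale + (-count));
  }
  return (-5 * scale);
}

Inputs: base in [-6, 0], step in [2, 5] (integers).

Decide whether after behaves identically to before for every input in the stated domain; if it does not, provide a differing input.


Take base=-1, step=2.
before: total = 0; (abs((-5 * total)) <= (4 - step)) -> true; step = 0; count = 0; [idx=-2]; count = 0; [idx=-1]; count = 0; [idx=0]; count = 0; scale = 1; [idx=-1]; scale = 1; [idx=0]; scale = 1; [idx=1]; scale = 1; [idx=2]; scale = 1; [idx=3]; scale = 1; return -5
after: total = 0; ((4 - step) >= abs((-5 * total))) -> true; shift = 1; step = 2; result = 0; [idx=-2]; result = -2; [idx=-1]; result = -4; [idx=0]; result = -6; scale = 1; [idx=-1]; scale = 7; delta = 0; [idx=0]; scale = 13; delta = 0; [idx=1]; scale = 19; delta = 0; [idx=2]; scale = 25; delta = 0; [idx=3]; scale = 31; delta = 0; return -155
-5 vs -155 — the two versions disagree here.
verdict: not equivalent; witness: base=-1, step=2


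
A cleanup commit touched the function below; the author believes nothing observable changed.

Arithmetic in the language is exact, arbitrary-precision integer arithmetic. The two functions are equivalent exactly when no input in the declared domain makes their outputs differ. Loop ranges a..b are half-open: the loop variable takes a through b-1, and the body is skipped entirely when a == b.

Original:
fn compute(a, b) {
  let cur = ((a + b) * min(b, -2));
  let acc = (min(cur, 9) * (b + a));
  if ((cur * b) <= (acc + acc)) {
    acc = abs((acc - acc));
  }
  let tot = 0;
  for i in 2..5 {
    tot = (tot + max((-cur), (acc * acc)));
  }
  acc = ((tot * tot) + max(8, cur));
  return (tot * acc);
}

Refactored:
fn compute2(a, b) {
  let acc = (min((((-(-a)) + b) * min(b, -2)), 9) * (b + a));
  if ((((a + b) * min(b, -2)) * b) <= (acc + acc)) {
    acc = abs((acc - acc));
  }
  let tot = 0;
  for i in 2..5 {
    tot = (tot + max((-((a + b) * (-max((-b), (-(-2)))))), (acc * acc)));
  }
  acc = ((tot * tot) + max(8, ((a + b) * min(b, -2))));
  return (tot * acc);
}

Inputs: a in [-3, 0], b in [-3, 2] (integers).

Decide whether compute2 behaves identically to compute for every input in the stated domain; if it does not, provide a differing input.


Equivalent — the differences include constant usage differs; and min/max/abs usage differs; and local variable names differ; and arithmetic usage differs; and statement counts differ, yet no declared input distinguishes the two.
One worked example (a=0, b=0) — compute: cur = 0; acc = 0; ((cur * b) <= (acc + acc)) -> true; acc = 0; tot = 0; [i=2]; tot = 0; [i=3]; tot = 0; [i=4]; tot = 0; acc = 8; return 0; compute2: acc = 0; ((((a + b) * min(b, -2)) * b) <= (acc + acc)) -> true; acc = 0; tot = 0; [i=2]; tot = 0; [i=3]; tot = 0; [i=4]; tot = 0; acc = 8; return 0; agreement on 0.
Across all 24 domain points the two functions coincide.
verdict: equivalent


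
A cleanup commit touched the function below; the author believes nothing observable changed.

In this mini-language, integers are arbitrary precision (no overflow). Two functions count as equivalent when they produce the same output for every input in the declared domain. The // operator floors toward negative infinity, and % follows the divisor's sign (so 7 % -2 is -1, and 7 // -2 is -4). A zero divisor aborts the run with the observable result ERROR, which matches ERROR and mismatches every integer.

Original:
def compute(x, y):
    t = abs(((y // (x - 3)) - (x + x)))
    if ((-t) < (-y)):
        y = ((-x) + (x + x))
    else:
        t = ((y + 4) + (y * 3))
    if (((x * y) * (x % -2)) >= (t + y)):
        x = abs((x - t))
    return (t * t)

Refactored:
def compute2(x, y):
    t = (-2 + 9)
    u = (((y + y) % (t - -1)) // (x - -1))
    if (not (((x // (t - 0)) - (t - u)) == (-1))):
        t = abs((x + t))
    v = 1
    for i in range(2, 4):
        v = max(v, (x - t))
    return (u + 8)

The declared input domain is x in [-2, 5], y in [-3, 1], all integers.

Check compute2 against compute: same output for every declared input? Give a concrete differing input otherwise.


Take x=-2, y=-3.
compute: t := 4 | ((-t) < (-y)): true | y := -2 | (((x * y) * (x % -2)) >= (t + y)): false | result 16
compute2: t := 7 | u := -2 | (not (((x // (t - 0)) - (t - u)) == (-1))): true | t := 5 | v := 1 | iter i=2: | v := 1 | iter i=3: | v := 1 | result 6
16 != 6, so the rewrite changes behavior.
verdict: not equivalent; witness: x=-2, y=-3


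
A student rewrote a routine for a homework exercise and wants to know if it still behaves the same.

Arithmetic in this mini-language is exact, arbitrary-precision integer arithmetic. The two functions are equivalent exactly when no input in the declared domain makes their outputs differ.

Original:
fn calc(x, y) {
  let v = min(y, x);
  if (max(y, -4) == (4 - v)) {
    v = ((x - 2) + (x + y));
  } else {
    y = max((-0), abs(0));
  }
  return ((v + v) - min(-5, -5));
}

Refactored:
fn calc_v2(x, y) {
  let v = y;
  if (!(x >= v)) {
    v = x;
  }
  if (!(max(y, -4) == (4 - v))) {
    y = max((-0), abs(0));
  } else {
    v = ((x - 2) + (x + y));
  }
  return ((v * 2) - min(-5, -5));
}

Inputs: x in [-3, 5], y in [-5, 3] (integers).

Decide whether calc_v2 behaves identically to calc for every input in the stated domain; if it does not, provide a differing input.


Equivalent — the differences include statement counts differ, and branching structure differs, and constant usage differs, and boolean connective usage differs, and min/max/abs usage differs, and arithmetic usage differs, and comparison usage differs, yet no declared input distinguishes the two.
Spot check at x=1, y=-1 — calc: v := -1 | (max(y, -4) == (4 - v)): false | y := 0 | result 3. calc_v2: v := -1 | (!(x >= v)): false | (!(max(y, -4) == (4 - v))): true | y := 0 | result 3. Both give 3.
An exhaustive pass over the 81 declared inputs shows identical outputs.
verdict: equivalent


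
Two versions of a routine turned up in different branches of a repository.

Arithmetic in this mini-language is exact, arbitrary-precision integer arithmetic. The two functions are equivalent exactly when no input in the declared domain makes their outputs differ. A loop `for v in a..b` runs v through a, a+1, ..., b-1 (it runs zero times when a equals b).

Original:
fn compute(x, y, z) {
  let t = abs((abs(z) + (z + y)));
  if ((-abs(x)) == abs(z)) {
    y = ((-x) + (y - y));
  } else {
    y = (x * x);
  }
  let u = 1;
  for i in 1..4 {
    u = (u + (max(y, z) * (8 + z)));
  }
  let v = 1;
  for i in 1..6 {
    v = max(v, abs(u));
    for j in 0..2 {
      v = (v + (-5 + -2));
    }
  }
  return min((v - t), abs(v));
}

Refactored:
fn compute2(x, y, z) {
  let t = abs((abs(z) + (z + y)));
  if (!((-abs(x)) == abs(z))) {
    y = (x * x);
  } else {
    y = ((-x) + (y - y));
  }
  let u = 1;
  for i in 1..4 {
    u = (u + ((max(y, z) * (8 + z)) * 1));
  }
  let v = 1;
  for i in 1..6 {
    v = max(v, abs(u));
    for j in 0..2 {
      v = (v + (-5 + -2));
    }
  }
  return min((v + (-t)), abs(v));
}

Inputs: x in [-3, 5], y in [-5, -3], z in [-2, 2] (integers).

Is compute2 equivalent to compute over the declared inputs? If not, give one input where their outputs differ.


Behavior is preserved: although boolean connective usage differs, constant usage differs, arithmetic usage differs, the outputs never diverge.
Spot check at x=4, y=-3, z=-1 — compute: t = 3; ((-abs(x)) == abs(z)) -> false; y = 16; u = 1; [i=1]; u = 113; [i=2]; u = 225; [i=3]; u = 337; v = 1; [i=1]; v = 337; [j=0]; v = 330; [j=1]; v = 323; [i=2]; v = 337; [j=0]; v = 330; [j=1]; v = 323; [i=3]; v = 337; [j=0]; v = 330; [j=1]; v = 323; [i=4]; v = 337; [j=0]; v = 330; [j=1]; v = 323; [i=5]; v = 337; [j=0]; v = 330; [j=1]; v = 323; return 320. compute2: t = 3; (!((-abs(x)) == abs(z))) -> true; y = 16; u = 1; [i=1]; u = 113; [i=2]; u = 225; [i=3]; u = 337; v = 1; [i=1]; v = 337; [j=0]; v = 330; [j=1]; v = 323; [i=2]; v = 337; [j=0]; v = 330; [j=1]; v = 323; [i=3]; v = 337; [j=0]; v = 330; [j=1]; v = 323; [i=4]; v = 337; [j=0]; v = 330; [j=1]; v = 323; [i=5]; v = 337; [j=0]; v = 330; [j=1]; v = 323; return 320. Both give 320.
Every one of the 135 inputs gives matching results.
verdict: equivalent


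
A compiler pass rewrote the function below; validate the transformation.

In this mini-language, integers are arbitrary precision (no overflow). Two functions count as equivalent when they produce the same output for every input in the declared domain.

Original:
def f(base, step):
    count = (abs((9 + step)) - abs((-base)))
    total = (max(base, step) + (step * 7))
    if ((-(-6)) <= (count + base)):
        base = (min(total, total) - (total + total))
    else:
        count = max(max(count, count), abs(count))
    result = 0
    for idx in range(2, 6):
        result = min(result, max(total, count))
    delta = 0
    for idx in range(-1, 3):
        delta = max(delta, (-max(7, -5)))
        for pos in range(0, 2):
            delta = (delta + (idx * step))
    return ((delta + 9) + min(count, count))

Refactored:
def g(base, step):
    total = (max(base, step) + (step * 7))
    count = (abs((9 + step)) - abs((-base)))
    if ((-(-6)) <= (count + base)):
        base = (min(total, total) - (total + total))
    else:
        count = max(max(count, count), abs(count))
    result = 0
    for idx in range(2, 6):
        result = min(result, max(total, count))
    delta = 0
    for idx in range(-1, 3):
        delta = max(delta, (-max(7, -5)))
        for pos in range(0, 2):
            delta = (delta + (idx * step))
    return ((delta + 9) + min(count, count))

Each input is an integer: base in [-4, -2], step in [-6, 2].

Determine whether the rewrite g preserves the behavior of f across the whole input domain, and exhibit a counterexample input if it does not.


Comparing the listings, the differences include: same computation, different form.
Spot check at base=-3, step=-3 — f: count=3, then total=-24, then ((-(-6)) <= (count + base)) is false, then count=3, then result=0, then (idx=2), then result=0, then (idx=3), then result=0, then (idx=4), then result=0, then (idx=5), then result=0, then delta=0, then (idx=-1), then delta=0, then (pos=0), then delta=3, then (pos=1), then delta=6, then (idx=0), then delta=6, then (pos=0), then delta=6, then (pos=1), then delta=6, then (idx=1), then delta=6, then (pos=0), then delta=3, then (pos=1), then delta=0, then (idx=2), then delta=0, then (pos=0), then delta=-6, then (pos=1), then delta=-12, then returns 0. g: total=-24, then count=3, then ((-(-6)) <= (count + base)) is false, then count=3, then result=0, then (idx=2), then result=0, then (idx=3), then result=0, then (idx=4), then result=0, then (idx=5), then result=0, then delta=0, then (idx=-1), then delta=0, then (pos=0), then delta=3, then (pos=1), then delta=6, then (idx=0), then delta=6, then (pos=0), then delta=6, then (pos=1), then delta=6, then (idx=1), then delta=6, then (pos=0), then delta=3, then (pos=1), then delta=0, then (idx=2), then delta=0, then (pos=0), then delta=-6, then (pos=1), then delta=-12, then returns 0. Both give 0.
Checked all 27 inputs in the declared domain: the outputs agree on every one.
verdict: equivalent


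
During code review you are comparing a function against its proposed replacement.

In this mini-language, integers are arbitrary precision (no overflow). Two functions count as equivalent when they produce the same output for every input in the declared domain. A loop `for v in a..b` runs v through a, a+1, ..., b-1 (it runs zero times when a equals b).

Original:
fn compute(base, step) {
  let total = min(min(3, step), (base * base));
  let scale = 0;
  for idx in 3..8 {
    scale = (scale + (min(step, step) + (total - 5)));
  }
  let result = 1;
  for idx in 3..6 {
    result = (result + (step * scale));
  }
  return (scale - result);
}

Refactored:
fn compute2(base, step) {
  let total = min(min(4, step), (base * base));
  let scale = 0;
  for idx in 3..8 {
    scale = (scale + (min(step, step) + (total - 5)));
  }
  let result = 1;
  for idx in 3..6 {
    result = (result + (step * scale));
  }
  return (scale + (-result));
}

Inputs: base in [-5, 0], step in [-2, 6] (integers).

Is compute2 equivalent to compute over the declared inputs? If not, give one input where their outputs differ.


These are not equivalent — on base=-5, step=4 the outputs split (-111 vs -166).
compute: total becomes 3; next scale becomes 0; next at idx=3:; next scale becomes 2; next at idx=4:; next scale becomes 4; next at idx=5:; next scale becomes 6; next at idx=6:; next scale becomes 8; next at idx=7:; next scale becomes 10; next result becomes 1; next at idx=3:; next result becomes 41; next at idx=4:; next result becomes 81; next at idx=5:; next result becomes 121; next final value -111
compute2: total becomes 4; next scale becomes 0; next at idx=3:; next scale becomes 3; next at idx=4:; next scale becomes 6; next at idx=5:; next scale becomes 9; next at idx=6:; next scale becomes 12; next at idx=7:; next scale becomes 15; next result becomes 1; next at idx=3:; next result becomes 61; next at idx=4:; next result becomes 121; next at idx=5:; next result becomes 181; next final value -166
verdict: not equivalent; witness: base=-5, step=4


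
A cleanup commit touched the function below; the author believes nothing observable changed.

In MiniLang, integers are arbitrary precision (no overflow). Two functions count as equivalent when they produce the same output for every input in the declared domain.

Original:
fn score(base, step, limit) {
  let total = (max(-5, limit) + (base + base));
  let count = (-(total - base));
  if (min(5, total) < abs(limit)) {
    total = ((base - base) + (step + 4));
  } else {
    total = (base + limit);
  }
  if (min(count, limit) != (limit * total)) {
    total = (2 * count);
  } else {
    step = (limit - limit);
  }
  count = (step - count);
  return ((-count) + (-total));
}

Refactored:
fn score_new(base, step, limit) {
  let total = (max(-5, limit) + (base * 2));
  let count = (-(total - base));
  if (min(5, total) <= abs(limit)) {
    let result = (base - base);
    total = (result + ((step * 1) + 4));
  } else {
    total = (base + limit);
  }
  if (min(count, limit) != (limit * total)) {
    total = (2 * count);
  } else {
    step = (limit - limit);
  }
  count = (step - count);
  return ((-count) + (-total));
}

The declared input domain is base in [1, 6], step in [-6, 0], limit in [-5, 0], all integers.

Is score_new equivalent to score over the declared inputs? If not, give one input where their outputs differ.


Try base=1, step=-3, limit=-1.
score: total := 1 | count := 0 | (min(5, total) < abs(limit)): false | total := 0 | (min(count, limit) != (limit * total)): true | total := 0 | count := -3 | result 3
score_new: total := 1 | count := 0 | (min(5, total) <= abs(limit)): true | result := 0 | total := 1 | (min(count, limit) != (limit * total)): false | step := 0 | count := 0 | result -1
3 against -1: the behavior changed.
verdict: not equivalent; witness: base=1, step=-3, limit=-1


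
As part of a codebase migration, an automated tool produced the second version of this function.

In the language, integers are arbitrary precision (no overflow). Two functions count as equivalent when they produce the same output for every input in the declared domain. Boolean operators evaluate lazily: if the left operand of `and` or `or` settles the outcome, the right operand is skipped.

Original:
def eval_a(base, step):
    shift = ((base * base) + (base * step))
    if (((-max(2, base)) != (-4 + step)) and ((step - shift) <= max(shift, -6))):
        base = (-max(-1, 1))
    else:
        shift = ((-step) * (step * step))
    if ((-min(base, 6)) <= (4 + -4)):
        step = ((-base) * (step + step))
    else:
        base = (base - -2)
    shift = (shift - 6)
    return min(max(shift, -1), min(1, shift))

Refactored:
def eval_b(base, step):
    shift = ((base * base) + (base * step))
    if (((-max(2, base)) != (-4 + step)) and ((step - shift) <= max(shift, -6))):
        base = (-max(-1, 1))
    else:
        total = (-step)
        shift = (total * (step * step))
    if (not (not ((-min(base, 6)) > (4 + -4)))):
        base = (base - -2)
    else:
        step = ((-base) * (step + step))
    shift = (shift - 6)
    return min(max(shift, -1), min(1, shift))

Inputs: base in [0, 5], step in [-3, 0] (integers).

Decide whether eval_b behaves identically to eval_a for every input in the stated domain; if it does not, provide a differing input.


Although comparison usage differs; boolean connective usage differs; local variable names differ; statement counts differ, 24/24 inputs agree.
verdict: equivalent


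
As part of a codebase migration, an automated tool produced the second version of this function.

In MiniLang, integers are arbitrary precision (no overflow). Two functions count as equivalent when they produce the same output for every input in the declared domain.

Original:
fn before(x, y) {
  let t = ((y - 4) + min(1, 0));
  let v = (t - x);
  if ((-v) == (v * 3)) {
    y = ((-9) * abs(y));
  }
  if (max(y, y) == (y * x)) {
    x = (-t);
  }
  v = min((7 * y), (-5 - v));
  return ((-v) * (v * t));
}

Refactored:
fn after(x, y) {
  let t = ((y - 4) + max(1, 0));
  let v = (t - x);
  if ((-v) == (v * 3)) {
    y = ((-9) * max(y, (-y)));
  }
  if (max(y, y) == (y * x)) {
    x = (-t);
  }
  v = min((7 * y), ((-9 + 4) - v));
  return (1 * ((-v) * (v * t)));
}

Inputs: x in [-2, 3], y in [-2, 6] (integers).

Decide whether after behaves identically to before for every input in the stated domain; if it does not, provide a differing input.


Try x=-2, y=-2.
before: t := -6 | v := -4 | ((-v) == (v * 3)): false | (max(y, y) == (y * x)): false | v := -14 | result 1176
after: t := -5 | v := -3 | ((-v) == (v * 3)): false | (max(y, y) == (y * x)): false | v := -14 | result 980
1176 against 980: the behavior changed.
verdict: not equivalent; witness: x=-2, y=-2


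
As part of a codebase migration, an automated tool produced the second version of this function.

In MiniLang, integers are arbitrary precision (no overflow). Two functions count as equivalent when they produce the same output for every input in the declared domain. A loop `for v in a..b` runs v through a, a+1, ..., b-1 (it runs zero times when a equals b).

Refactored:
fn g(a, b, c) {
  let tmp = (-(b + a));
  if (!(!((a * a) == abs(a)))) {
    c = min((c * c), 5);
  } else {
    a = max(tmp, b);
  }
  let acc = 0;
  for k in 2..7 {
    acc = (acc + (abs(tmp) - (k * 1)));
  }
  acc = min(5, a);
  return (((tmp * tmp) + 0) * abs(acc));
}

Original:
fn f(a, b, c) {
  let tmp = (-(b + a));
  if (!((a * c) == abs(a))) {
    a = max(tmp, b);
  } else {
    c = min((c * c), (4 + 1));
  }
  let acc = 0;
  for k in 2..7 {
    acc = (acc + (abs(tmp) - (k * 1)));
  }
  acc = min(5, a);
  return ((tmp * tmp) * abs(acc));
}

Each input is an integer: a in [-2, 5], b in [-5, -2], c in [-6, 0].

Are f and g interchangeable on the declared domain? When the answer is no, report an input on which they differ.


There is a counterexample at a=-2, b=-5, c=-1: 98 on one side, 245 on the other.
f: tmp becomes 7; next (!((a * c) == abs(a))) evaluates to false; next c becomes 1; next acc becomes 0; next at k=2:; next acc becomes 5; next at k=3:; next acc becomes 9; next at k=4:; next acc becomes 12; next at k=5:; next acc becomes 14; next at k=6:; next acc becomes 15; next acc becomes -2; next final value 98
g: tmp becomes 7; next (!(!((a * a) == abs(a)))) evaluates to false; next a becomes 7; next acc becomes 0; next at k=2:; next acc becomes 5; next at k=3:; next acc becomes 9; next at k=4:; next acc becomes 12; next at k=5:; next acc becomes 14; next at k=6:; next acc becomes 15; next acc becomes 5; next final value 245
verdict: not equivalent; witness: a=-2, b=-5, c=-1


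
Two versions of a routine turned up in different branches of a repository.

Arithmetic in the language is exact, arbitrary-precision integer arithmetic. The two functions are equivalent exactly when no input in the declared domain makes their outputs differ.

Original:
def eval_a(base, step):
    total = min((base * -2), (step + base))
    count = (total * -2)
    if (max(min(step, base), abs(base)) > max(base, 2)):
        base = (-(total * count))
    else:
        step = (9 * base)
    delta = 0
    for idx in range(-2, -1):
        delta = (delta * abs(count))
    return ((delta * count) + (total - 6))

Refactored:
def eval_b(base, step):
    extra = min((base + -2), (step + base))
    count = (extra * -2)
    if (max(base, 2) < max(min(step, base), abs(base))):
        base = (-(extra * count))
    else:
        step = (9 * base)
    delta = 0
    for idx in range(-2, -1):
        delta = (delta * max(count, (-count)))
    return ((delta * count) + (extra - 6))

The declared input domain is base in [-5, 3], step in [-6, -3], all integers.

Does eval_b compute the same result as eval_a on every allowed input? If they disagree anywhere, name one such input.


Take base=2, step=-5.
eval_a: total becomes -4; next count becomes 8; next (max(min(step, base), abs(base)) > max(base, 2)) evaluates to false; next step becomes 18; next delta becomes 0; next at idx=-2:; next delta becomes 0; next final value -10
eval_b: extra becomes -3; next count becomes 6; next (max(base, 2) < max(min(step, base), abs(base))) evaluates to false; next step becomes 18; next delta becomes 0; next at idx=-2:; next delta becomes 0; next final value -9
-10 and -9 differ, so these are not the same function on this domain.
verdict: not equivalent; witness: base=2, step=-5


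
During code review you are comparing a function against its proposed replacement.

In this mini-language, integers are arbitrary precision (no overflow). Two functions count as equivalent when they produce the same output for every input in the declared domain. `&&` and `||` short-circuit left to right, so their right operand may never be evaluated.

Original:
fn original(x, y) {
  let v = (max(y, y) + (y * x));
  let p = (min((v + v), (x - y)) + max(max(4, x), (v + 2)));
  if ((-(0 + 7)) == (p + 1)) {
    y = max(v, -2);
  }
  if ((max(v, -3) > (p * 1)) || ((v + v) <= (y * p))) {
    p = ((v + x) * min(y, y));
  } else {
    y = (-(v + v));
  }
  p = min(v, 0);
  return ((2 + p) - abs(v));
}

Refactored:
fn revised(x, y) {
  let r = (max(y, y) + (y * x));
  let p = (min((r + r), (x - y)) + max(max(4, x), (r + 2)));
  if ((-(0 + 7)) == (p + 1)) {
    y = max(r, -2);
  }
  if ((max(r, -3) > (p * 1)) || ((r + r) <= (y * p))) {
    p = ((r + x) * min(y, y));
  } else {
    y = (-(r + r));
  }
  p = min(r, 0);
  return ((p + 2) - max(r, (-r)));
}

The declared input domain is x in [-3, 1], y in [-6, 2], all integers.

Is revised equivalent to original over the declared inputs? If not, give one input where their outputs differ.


Although local variable names differ, and min/max/abs usage differs, 45/45 inputs agree.
verdict: equivalent


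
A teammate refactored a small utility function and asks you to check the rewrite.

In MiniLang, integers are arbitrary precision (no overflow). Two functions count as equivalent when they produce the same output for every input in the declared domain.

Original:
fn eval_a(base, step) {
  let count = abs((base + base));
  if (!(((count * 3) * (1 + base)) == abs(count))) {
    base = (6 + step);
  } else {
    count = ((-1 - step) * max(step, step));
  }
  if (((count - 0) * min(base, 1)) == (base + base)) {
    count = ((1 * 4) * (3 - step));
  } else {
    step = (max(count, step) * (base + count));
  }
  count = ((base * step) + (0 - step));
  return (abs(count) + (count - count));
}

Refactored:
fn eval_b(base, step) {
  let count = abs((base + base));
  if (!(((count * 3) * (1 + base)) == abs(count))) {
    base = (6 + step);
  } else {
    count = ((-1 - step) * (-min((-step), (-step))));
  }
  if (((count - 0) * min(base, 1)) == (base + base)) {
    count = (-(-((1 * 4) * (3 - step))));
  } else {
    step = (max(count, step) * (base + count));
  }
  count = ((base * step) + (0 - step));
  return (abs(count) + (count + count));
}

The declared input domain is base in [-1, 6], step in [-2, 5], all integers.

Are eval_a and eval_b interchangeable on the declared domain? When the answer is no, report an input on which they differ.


Run the pair on base=-1, step=-2.
eval_a: count = 2; (!(((count * 3) * (1 + base)) == abs(count))) -> true; base = 4; (((count - 0) * min(base, 1)) == (base + base)) -> false; step = 12; count = 36; return 36
eval_b: count = 2; (!(((count * 3) * (1 + base)) == abs(count))) -> true; base = 4; (((count - 0) * min(base, 1)) == (base + base)) -> false; step = 12; count = 36; return 108
36 vs 108 — the two versions disagree here.
verdict: not equivalent; witness: base=-1, step=-2


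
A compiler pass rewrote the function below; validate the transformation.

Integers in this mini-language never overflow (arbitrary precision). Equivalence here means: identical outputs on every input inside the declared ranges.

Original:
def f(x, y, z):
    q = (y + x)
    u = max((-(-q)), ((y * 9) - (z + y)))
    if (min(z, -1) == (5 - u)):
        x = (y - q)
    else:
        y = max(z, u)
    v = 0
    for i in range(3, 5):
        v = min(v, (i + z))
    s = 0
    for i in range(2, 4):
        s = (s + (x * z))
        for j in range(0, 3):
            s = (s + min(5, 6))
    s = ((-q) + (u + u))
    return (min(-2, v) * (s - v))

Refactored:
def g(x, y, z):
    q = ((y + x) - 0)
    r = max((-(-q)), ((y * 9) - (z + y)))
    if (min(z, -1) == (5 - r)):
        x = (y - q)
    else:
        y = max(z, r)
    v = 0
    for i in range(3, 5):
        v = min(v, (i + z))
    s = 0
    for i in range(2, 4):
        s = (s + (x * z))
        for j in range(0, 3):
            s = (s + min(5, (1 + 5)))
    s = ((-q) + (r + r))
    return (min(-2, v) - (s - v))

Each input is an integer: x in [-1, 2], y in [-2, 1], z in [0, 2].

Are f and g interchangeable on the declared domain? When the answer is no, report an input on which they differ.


Not equivalent: x=-1, y=-2, z=0 separates them (6 vs 1).
f: q=-3, then u=-3, then (min(z, -1) == (5 - u)) is false, then y=0, then v=0, then (i=3), then v=0, then (i=4), then v=0, then s=0, then (i=2), then s=0, then (j=0), then s=5, then (j=1), then s=10, then (j=2), then s=15, then (i=3), then s=15, then (j=0), then s=20, then (j=1), then s=25, then (j=2), then s=30, then s=-3, then returns 6
g: q=-3, then r=-3, then (min(z, -1) == (5 - r)) is false, then y=0, then v=0, then (i=3), then v=0, then (i=4), then v=0, then s=0, then (i=2), then s=0, then (j=0), then s=5, then (j=1), then s=10, then (j=2), then s=15, then (i=3), then s=15, then (j=0), then s=20, then (j=1), then s=25, then (j=2), then s=30, then s=-3, then returns 1
verdict: not equivalent; witness: x=-1, y=-2, z=0


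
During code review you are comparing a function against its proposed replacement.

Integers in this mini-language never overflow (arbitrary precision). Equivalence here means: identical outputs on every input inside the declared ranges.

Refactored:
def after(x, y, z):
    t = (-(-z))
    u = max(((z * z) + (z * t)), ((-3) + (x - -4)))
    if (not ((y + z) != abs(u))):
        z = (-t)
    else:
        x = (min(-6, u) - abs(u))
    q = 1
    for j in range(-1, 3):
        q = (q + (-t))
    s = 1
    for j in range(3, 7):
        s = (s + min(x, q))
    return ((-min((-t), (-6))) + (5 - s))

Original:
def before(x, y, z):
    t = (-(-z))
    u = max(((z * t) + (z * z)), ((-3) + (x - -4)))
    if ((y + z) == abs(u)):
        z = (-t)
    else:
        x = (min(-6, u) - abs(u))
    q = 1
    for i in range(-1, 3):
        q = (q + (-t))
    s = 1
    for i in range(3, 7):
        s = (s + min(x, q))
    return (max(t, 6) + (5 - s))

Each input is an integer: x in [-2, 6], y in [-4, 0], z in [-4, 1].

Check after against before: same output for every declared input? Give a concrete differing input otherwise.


Equivalent — the differences include min/max/abs usage differs; boolean connective usage differs; local variable names differ; comparison usage differs, yet no declared input distinguishes the two.
As a probe, take x=4, y=-2, z=0: before runs t := 0 | u := 5 | ((y + z) == abs(u)): false | x := -11 | q := 1 | iter i=-1: | q := 1 | iter i=0: | q := 1 | iter i=1: | q := 1 | iter i=2: | q := 1 | s := 1 | iter i=3: | s := -10 | iter i=4: | s := -21 | iter i=5: | s := -32 | iter i=6: | s := -43 | result 54; after runs t := 0 | u := 5 | (not ((y + z) != abs(u))): false | x := -11 | q := 1 | iter j=-1: | q := 1 | iter j=0: | q := 1 | iter j=1: | q := 1 | iter j=2: | q := 1 | s := 1 | iter j=3: | s := -10 | iter j=4: | s := -21 | iter j=5: | s := -32 | iter j=6: | s := -43 | result 54; both end at 54.
Every one of the 270 inputs gives matching results.
verdict: equivalent


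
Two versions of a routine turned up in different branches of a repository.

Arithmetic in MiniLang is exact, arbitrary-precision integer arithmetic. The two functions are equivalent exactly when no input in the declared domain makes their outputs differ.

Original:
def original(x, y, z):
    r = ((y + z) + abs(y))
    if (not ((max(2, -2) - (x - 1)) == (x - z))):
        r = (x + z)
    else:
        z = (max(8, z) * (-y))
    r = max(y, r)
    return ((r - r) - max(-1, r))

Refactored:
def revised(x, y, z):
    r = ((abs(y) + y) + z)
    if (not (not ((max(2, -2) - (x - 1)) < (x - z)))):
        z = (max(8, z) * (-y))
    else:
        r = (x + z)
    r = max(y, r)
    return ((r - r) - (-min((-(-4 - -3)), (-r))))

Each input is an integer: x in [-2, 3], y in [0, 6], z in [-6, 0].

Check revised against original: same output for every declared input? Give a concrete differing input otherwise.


On input x=-1, y=6, z=-5, original returns -7 while revised returns -6.
verdict: not equivalent; witness: x=-1, y=6, z=-5


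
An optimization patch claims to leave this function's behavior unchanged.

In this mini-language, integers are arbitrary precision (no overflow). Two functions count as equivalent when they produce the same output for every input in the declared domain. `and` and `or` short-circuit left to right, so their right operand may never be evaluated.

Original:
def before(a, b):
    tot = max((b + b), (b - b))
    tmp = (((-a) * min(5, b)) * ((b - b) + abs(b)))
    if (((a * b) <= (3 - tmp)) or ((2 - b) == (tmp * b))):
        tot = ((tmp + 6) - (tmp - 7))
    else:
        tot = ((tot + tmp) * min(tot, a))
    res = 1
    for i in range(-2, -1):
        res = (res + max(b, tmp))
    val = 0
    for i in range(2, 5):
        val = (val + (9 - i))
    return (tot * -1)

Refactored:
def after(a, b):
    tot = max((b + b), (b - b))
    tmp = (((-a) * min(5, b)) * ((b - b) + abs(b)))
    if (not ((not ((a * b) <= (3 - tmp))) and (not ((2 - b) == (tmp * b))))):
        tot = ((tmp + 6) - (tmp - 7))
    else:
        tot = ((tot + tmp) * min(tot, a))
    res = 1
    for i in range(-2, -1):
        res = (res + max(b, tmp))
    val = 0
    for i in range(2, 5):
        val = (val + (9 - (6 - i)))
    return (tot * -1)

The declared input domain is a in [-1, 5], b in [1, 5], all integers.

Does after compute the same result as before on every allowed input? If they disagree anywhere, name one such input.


Comparing the listings, the differences include: boolean connective usage differs, constant usage differs, arithmetic usage differs.
Tracing a=3, b=3: before: tot becomes 6; next tmp becomes -27; next (((a * b) <= (3 - tmp)) or ((2 - b) == (tmp * b))) evaluates to true; next tot becomes 13; next res becomes 1; next at i=-2:; next res becomes 4; next val becomes 0; next at i=2:; next val becomes 7; next at i=3:; next val becomes 13; next at i=4:; next val becomes 18; next final value -13 | after: tot becomes 6; next tmp becomes -27; next (not ((not ((a * b) <= (3 - tmp))) and (not ((2 - b) == (tmp * b))))) evaluates to true; next tot becomes 13; next res becomes 1; next at i=-2:; next res becomes 4; next val becomes 0; next at i=2:; next val becomes 5; next at i=3:; next val becomes 11; next at i=4:; next val becomes 18; next final value -13 — matching result -13.
An exhaustive pass over the 35 declared inputs shows identical outputs.
verdict: equivalent


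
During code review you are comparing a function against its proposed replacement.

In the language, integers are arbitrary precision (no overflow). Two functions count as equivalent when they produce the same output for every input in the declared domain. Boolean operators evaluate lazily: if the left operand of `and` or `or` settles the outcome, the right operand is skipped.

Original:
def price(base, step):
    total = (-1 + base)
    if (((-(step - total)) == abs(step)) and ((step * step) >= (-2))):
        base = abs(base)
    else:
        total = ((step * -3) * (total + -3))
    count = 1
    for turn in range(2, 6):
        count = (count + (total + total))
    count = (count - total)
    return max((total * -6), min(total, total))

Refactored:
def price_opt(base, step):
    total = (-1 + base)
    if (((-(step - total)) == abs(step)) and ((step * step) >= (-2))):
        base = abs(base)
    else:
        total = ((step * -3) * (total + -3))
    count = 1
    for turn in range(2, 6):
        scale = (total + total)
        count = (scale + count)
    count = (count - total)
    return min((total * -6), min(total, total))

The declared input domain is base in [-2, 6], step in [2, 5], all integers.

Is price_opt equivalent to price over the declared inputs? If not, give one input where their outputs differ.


On input base=-2, step=2, price returns 36 while price_opt returns -216.
verdict: not equivalent; witness: base=-2, step=2


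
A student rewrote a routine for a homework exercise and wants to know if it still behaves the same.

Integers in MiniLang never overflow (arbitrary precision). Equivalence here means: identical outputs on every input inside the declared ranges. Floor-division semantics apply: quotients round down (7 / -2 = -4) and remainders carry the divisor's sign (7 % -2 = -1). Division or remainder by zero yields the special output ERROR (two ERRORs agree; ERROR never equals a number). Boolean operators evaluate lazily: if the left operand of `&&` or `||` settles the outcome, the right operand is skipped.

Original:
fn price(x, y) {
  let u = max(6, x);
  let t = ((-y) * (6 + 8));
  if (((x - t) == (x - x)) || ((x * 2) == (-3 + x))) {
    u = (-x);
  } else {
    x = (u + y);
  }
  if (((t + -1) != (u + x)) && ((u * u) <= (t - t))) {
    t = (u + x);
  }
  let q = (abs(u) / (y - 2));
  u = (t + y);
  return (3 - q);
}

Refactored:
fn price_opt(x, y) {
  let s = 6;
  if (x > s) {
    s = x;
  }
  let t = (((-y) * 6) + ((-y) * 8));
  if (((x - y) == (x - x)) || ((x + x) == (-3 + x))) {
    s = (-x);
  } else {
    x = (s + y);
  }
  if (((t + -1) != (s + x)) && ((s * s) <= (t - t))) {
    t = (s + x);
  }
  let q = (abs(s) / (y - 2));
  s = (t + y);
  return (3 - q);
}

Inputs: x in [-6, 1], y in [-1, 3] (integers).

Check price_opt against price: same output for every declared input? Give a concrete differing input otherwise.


These are not equivalent — on x=-1, y=-1 the outputs split (5 vs 4).
price: u becomes 6; next t becomes 14; next (((x - t) == (x - x)) || ((x * 2) == (-3 + x))) evaluates to false; next x becomes 5; next (((t + -1) != (u + x)) && ((u * u) <= (t - t))) evaluates to false; next q becomes -2; next u becomes 13; next final value 5
price_opt: s becomes 6; next (x > s) evaluates to false; next t becomes 14; next (((x - y) == (x - x)) || ((x + x) == (-3 + x))) evaluates to true; next s becomes 1; next (((t + -1) != (s + x)) && ((s * s) <= (t - t))) evaluates to false; next q becomes -1; next s becomes 13; next final value 4
verdict: not equivalent; witness: x=-1, y=-1
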